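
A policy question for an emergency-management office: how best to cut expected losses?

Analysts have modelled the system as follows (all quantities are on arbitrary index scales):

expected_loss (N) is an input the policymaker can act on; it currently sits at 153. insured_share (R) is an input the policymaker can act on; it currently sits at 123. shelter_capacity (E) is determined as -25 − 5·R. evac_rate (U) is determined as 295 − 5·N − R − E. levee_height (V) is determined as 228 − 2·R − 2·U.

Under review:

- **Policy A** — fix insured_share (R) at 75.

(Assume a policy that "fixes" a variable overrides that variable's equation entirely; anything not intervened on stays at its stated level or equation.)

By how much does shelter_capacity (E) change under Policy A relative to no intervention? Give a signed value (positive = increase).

Baseline:
  R = 123
  E = -25 − 5·123 = -640
Policy A (R := 75):
  R = 75
  E = -25 − 5·75 = -400
Change in E: -400 − (-640) = 240

240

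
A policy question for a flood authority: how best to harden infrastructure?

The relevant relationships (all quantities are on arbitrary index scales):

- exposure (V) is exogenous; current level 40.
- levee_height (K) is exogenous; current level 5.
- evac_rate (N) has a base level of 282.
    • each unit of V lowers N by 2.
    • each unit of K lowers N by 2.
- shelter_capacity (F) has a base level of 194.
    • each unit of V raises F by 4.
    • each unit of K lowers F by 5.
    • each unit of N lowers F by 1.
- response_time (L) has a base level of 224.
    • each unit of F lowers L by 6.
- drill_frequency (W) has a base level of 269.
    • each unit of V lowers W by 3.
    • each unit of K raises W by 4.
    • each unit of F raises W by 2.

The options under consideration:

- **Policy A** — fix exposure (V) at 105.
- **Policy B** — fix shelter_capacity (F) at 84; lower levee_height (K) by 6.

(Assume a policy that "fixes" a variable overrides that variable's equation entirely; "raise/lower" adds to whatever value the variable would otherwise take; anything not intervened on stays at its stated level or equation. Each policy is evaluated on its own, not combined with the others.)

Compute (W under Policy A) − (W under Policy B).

715

Policy A (V := 105):
  V = 105
  K = 5
  N = 282 − 2·105 − 2·5 = 62
  F = 194 + 4·105 − 5·5 − 62 = 527
  W = 269 − 3·105 + 4·5 + 2·527 = 1028
Policy B (F := 84, K − 6):
  V = 40
  K = 5 − 6 = -1
  N = 282 − 2·40 − 2·(-1) = 204
  F = 84
  W = 269 − 3·40 + 4·(-1) + 2·84 = 313
W: 1028 − 313 = 715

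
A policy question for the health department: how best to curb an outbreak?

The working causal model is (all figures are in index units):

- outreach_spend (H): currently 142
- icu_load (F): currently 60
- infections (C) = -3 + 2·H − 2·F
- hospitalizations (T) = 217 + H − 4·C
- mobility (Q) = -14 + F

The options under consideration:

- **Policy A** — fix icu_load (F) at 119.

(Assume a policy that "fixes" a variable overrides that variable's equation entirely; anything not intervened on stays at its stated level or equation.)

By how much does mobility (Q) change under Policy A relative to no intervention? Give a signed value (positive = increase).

Baseline:
  F = 60
  Q = -14 + 60 = 46
Policy A (F := 119):
  F = 119
  Q = -14 + 119 = 105
Change in Q: 105 − 46 = 59

59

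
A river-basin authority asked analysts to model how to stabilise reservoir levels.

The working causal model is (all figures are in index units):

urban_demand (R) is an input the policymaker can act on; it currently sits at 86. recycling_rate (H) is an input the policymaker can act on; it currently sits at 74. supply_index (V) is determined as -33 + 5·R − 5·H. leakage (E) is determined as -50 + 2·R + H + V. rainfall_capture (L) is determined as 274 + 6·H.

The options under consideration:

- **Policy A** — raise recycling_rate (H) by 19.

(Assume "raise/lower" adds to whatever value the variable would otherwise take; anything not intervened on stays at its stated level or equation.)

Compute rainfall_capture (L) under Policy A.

832

Policy A (H + 19):
  H = 74 + 19 = 93
  L = 274 + 6·93 = 832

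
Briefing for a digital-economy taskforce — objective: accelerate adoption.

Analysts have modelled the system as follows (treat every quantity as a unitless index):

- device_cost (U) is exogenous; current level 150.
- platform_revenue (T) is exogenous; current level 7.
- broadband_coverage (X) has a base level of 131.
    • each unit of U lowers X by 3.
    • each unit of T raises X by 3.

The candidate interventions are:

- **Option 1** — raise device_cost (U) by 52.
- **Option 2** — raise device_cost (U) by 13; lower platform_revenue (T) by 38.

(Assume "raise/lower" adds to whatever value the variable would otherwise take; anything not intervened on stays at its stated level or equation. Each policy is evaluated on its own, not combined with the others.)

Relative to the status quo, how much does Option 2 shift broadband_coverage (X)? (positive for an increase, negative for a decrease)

-153

Baseline:
  U = 150
  T = 7
  X = 131 − 3·150 + 3·7 = -298
Option 2 (U + 13, T − 38):
  U = 150 + 13 = 163
  T = 7 − 38 = -31
  X = 131 − 3·163 + 3·(-31) = -451
Change in X: -451 − (-298) = -153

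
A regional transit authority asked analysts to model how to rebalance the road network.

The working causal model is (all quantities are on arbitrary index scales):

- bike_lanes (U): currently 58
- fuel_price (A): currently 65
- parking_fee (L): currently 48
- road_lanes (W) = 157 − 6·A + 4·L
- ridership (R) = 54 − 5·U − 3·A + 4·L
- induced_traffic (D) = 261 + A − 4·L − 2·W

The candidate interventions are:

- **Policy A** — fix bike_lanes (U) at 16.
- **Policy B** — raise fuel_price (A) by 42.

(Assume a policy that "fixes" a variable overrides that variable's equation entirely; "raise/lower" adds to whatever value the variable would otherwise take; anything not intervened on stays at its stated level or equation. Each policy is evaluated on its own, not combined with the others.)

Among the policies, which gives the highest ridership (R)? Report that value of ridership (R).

Policy A (U := 16):
  U = 16
  A = 65
  L = 48
  R = 54 − 5·16 − 3·65 + 4·48 = -29
Policy B (A + 42):
  U = 58
  A = 65 + 42 = 107
  L = 48
  R = 54 − 5·58 − 3·107 + 4·48 = -365
Comparing — Policy A: R=-29, Policy B: R=-365. Highest is -29 (Policy A).

-29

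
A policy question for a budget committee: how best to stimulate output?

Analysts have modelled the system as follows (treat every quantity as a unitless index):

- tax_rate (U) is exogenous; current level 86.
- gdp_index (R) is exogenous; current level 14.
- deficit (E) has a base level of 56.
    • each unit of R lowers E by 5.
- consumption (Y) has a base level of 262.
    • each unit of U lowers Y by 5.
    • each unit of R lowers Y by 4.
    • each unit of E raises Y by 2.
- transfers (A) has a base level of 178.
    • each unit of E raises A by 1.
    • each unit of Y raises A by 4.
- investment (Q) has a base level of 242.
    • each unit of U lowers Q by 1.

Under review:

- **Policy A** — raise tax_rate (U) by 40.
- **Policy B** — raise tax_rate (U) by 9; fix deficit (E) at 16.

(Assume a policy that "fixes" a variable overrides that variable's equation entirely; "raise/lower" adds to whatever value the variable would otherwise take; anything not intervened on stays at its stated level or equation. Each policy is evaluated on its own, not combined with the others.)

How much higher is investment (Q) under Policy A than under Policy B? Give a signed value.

-31

Policy A (U + 40):
  U = 86 + 40 = 126
  Q = 242 − 126 = 116
Policy B (U + 9, E := 16):
  U = 86 + 9 = 95
  Q = 242 − 95 = 147
Q: 116 − 147 = -31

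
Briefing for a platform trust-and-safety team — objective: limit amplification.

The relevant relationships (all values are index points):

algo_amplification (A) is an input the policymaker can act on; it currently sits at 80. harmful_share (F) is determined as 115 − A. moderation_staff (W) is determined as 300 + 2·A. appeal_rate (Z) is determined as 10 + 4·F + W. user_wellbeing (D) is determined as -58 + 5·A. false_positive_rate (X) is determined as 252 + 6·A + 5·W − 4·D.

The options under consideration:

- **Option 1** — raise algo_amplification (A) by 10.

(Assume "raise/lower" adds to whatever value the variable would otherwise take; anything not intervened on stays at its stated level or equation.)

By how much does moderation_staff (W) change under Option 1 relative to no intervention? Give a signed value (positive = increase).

20

Baseline:
  A = 80
  W = 300 + 2·80 = 460
Option 1 (A + 10):
  A = 80 + 10 = 90
  W = 300 + 2·90 = 480
Change in W: 480 − 460 = 20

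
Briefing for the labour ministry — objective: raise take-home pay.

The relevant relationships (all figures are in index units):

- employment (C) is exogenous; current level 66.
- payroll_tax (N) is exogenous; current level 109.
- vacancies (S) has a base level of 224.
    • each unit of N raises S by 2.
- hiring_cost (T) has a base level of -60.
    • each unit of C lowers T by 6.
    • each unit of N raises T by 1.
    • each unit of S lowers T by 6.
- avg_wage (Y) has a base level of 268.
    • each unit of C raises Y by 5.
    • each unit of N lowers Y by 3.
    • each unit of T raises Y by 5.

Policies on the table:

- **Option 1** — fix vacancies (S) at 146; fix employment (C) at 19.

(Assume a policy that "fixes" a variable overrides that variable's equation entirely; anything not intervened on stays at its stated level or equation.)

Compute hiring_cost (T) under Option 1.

-941

Option 1 (S := 146, C := 19):
  C = 19
  N = 109
  S = 146
  T = -60 − 6·19 + 109 − 6·146 = -941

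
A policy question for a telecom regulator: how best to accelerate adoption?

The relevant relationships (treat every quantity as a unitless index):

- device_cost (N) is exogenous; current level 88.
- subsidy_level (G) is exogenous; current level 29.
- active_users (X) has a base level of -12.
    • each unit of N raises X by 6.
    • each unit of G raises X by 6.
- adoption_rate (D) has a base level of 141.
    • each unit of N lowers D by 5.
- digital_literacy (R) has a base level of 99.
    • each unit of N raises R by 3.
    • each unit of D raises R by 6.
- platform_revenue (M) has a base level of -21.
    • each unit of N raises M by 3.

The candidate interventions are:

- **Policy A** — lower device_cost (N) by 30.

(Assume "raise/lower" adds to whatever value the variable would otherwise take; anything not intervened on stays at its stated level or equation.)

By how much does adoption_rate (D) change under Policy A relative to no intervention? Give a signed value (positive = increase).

Baseline:
  N = 88
  D = 141 − 5·88 = -299
Policy A (N − 30):
  N = 88 − 30 = 58
  D = 141 − 5·58 = -149
Change in D: -149 − (-299) = 150

150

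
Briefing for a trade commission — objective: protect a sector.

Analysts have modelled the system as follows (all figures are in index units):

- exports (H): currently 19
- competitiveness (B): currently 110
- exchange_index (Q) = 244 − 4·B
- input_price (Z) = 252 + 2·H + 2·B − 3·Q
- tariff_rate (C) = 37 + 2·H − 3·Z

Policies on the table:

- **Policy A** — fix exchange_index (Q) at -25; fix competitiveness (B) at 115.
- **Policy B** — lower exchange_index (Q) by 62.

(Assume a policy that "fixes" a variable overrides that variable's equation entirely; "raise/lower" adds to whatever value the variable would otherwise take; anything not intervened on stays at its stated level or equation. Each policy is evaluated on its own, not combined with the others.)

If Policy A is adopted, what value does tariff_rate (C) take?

Policy A (Q := -25, B := 115):
  H = 19
  B = 115
  Q = -25
  Z = 252 + 2·19 + 2·115 − 3·(-25) = 595
  C = 37 + 2·19 − 3·595 = -1710

-1710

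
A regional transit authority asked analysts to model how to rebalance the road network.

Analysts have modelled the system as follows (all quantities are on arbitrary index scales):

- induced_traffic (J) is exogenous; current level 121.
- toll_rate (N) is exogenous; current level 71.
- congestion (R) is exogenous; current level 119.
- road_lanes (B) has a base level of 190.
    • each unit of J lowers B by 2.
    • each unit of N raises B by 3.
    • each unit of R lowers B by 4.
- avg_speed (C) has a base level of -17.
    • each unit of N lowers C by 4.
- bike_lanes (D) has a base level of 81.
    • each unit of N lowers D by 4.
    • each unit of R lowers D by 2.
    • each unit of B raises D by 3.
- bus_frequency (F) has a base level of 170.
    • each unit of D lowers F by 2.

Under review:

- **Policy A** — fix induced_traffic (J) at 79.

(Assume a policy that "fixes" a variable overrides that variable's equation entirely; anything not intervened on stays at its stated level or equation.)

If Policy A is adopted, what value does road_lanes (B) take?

Policy A (J := 79):
  J = 79
  N = 71
  R = 119
  B = 190 − 2·79 + 3·71 − 4·119 = -231

-231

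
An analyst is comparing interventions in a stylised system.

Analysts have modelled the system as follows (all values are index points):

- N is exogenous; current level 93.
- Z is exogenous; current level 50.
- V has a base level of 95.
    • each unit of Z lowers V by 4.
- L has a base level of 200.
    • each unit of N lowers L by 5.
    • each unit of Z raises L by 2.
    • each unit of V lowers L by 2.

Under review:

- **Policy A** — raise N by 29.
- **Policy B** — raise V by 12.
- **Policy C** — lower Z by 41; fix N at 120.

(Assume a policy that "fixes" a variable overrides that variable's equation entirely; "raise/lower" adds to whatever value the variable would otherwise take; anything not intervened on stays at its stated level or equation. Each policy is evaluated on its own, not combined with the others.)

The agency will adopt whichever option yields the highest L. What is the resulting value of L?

21

Policy A (N + 29):
  N = 93 + 29 = 122
  Z = 50
  V = 95 − 4·50 = -105
  L = 200 − 5·122 + 2·50 − 2·(-105) = -100
Policy B (V + 12):
  N = 93
  Z = 50
  V = 95 − 4·50 (+12 from intervention) = -93
  L = 200 − 5·93 + 2·50 − 2·(-93) = 21
Policy C (Z − 41, N := 120):
  N = 120
  Z = 50 − 41 = 9
  V = 95 − 4·9 = 59
  L = 200 − 5·120 + 2·9 − 2·59 = -500
Comparing — Policy A: L=-100, Policy B: L=21, Policy C: L=-500. Highest is 21 (Policy B).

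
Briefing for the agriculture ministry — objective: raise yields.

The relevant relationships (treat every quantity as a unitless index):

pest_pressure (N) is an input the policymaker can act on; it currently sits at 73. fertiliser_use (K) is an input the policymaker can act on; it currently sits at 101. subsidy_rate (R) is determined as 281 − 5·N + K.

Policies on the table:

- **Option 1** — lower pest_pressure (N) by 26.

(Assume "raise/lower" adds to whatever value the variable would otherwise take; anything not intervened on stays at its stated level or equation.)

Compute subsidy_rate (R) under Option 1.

147

Option 1 (N − 26):
  N = 73 − 26 = 47
  K = 101
  R = 281 − 5·47 + 101 = 147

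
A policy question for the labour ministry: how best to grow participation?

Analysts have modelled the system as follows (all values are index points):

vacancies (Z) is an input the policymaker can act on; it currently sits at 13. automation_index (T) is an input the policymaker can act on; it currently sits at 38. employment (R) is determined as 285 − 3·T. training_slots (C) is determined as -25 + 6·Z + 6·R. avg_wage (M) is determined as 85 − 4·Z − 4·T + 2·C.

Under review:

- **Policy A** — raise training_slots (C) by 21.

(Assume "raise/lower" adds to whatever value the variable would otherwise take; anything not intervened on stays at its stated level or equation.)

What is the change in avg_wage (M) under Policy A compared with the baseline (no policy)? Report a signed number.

Baseline:
  Z = 13
  T = 38
  R = 285 − 3·38 = 171
  C = -25 + 6·13 + 6·171 = 1079
  M = 85 − 4·13 − 4·38 + 2·1079 = 2039
Policy A (C + 21):
  Z = 13
  T = 38
  R = 285 − 3·38 = 171
  C = -25 + 6·13 + 6·171 (+21 from intervention) = 1100
  M = 85 − 4·13 − 4·38 + 2·1100 = 2081
Change in M: 2081 − 2039 = 42

42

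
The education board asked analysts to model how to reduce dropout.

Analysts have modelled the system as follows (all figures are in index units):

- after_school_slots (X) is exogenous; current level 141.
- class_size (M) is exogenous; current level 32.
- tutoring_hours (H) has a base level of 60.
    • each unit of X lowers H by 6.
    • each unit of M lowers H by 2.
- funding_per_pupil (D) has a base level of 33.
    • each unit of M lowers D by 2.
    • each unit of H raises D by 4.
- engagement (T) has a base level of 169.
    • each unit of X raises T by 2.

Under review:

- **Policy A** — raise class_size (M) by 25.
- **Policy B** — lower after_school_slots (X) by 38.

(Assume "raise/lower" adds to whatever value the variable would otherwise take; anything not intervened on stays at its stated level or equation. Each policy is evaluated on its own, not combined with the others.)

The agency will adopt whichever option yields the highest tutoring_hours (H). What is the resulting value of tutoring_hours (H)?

-622

Policy A (M + 25):
  X = 141
  M = 32 + 25 = 57
  H = 60 − 6·141 − 2·57 = -900
Policy B (X − 38):
  X = 141 − 38 = 103
  M = 32
  H = 60 − 6·103 − 2·32 = -622
Comparing — Policy A: H=-900, Policy B: H=-622. Highest is -622 (Policy B).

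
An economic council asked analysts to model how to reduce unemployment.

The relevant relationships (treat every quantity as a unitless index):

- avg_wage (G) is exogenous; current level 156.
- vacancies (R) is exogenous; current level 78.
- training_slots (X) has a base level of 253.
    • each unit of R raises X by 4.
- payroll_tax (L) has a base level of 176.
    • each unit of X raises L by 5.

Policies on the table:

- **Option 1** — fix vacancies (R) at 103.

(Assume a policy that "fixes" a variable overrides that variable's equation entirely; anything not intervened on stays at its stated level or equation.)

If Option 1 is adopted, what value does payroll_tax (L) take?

3501

Option 1 (R := 103):
  R = 103
  X = 253 + 4·103 = 665
  L = 176 + 5·665 = 3501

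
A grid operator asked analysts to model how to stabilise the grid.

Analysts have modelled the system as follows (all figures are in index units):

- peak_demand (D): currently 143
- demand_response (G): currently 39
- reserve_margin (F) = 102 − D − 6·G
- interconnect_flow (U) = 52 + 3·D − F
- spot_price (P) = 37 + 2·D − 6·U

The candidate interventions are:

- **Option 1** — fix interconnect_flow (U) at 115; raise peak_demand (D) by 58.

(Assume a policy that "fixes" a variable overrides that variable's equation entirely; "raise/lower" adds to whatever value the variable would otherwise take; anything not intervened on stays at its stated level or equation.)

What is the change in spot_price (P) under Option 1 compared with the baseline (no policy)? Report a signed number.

3962

Baseline:
  D = 143
  G = 39
  F = 102 − 143 − 6·39 = -275
  U = 52 + 3·143 − (-275) = 756
  P = 37 + 2·143 − 6·756 = -4213
Option 1 (U := 115, D + 58):
  D = 143 + 58 = 201
  G = 39
  F = 102 − 201 − 6·39 = -333
  U = 115
  P = 37 + 2·201 − 6·115 = -251
Change in P: -251 − (-4213) = 3962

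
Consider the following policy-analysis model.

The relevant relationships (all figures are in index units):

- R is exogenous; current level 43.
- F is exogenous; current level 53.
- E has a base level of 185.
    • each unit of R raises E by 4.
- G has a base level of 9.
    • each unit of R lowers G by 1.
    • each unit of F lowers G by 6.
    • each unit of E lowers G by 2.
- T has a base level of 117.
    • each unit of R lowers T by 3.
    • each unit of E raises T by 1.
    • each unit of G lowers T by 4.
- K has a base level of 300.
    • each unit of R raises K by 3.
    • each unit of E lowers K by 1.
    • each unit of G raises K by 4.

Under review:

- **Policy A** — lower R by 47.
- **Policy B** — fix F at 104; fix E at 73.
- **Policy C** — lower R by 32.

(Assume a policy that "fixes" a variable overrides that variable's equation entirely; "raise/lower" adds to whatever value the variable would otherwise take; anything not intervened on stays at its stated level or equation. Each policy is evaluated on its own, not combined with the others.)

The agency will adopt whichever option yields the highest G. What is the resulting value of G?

-643

Policy A (R − 47):
  R = 43 − 47 = -4
  F = 53
  E = 185 + 4·(-4) = 169
  G = 9 − (-4) − 6·53 − 2·169 = -643
Policy B (F := 104, E := 73):
  R = 43
  F = 104
  E = 73
  G = 9 − 43 − 6·104 − 2·73 = -804
Policy C (R − 32):
  R = 43 − 32 = 11
  F = 53
  E = 185 + 4·11 = 229
  G = 9 − 11 − 6·53 − 2·229 = -778
Comparing — Policy A: G=-643, Policy B: G=-804, Policy C: G=-778. Highest is -643 (Policy A).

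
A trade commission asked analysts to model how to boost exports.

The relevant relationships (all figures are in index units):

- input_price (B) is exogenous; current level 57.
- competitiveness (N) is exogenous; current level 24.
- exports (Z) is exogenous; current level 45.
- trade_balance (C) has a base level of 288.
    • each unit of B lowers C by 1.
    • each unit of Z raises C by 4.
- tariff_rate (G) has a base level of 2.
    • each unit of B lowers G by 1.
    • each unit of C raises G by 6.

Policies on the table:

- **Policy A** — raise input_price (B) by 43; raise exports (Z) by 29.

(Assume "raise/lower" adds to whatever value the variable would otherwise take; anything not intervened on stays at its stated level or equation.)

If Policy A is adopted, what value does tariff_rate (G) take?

Policy A (B + 43, Z + 29):
  B = 57 + 43 = 100
  Z = 45 + 29 = 74
  C = 288 − 100 + 4·74 = 484
  G = 2 − 100 + 6·484 = 2806

2806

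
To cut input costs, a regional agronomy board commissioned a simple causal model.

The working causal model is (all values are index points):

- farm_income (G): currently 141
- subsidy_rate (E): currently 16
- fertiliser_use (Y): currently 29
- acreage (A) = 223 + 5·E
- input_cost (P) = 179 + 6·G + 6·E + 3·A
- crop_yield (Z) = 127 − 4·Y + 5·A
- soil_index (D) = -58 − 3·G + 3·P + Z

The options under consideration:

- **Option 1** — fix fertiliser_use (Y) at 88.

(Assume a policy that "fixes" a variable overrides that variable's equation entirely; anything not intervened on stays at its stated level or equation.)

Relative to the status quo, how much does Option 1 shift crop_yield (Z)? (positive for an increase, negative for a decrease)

-236

Baseline:
  E = 16
  Y = 29
  A = 223 + 5·16 = 303
  Z = 127 − 4·29 + 5·303 = 1526
Option 1 (Y := 88):
  E = 16
  Y = 88
  A = 223 + 5·16 = 303
  Z = 127 − 4·88 + 5·303 = 1290
Change in Z: 1290 − 1526 = -236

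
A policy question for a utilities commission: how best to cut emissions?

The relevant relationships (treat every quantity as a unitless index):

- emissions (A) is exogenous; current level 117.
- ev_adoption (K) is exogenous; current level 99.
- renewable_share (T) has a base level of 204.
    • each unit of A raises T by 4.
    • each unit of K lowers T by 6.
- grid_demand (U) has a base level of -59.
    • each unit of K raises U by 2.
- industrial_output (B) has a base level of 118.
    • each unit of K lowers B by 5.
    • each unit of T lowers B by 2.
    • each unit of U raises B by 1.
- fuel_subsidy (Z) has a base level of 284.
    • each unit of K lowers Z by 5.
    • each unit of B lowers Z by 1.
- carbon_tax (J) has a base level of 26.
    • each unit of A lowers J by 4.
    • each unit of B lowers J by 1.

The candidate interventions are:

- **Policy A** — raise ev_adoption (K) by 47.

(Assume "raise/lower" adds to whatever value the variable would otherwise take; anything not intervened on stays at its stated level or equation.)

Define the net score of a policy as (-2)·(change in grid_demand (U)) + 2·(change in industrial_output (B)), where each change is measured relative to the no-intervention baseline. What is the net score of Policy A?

658

Baseline:
  A = 117
  K = 99
  T = 204 + 4·117 − 6·99 = 78
  U = -59 + 2·99 = 139
  B = 118 − 5·99 − 2·78 + 139 = -394
Policy A (K + 47):
  A = 117
  K = 99 + 47 = 146
  T = 204 + 4·117 − 6·146 = -204
  U = -59 + 2·146 = 233
  B = 118 − 5·146 − 2·(-204) + 233 = 29
ΔU = 233 − 139 = 94; ΔB = 29 − (-394) = 423
Score = (-2)·94 + 2·423 = 658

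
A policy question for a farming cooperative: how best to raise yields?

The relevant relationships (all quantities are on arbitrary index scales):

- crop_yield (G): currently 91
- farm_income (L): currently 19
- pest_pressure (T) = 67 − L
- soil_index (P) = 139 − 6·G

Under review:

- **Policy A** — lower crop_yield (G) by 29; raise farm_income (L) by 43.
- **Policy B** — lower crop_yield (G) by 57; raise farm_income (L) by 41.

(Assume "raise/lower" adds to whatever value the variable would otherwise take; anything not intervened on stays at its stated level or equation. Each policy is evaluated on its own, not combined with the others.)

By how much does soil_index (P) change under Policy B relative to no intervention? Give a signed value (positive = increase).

Baseline:
  G = 91
  P = 139 − 6·91 = -407
Policy B (G − 57, L + 41):
  G = 91 − 57 = 34
  P = 139 − 6·34 = -65
Change in P: -65 − (-407) = 342

342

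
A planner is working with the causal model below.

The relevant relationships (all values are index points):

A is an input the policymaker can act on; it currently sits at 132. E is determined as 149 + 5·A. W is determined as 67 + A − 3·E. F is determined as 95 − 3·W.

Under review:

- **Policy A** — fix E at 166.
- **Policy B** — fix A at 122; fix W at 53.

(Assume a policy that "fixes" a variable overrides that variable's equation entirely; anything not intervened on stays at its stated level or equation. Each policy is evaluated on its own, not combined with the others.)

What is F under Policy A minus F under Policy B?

Policy A (E := 166):
  A = 132
  E = 166
  W = 67 + 132 − 3·166 = -299
  F = 95 − 3·(-299) = 992
Policy B (A := 122, W := 53):
  A = 122
  E = 149 + 5·122 = 759
  W = 53
  F = 95 − 3·53 = -64
F: 992 − (-64) = 1056

1056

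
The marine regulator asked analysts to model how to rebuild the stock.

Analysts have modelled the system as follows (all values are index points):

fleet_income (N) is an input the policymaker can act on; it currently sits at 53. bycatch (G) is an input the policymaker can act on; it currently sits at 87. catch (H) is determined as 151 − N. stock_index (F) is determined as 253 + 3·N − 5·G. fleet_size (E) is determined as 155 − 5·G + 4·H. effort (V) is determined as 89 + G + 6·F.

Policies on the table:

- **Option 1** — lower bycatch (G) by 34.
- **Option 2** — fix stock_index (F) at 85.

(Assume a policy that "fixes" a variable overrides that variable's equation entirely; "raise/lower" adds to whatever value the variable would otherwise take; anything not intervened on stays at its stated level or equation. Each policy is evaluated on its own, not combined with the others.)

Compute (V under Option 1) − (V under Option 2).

Option 1 (G − 34):
  N = 53
  G = 87 − 34 = 53
  F = 253 + 3·53 − 5·53 = 147
  V = 89 + 53 + 6·147 = 1024
Option 2 (F := 85):
  N = 53
  G = 87
  F = 85
  V = 89 + 87 + 6·85 = 686
V: 1024 − 686 = 338

338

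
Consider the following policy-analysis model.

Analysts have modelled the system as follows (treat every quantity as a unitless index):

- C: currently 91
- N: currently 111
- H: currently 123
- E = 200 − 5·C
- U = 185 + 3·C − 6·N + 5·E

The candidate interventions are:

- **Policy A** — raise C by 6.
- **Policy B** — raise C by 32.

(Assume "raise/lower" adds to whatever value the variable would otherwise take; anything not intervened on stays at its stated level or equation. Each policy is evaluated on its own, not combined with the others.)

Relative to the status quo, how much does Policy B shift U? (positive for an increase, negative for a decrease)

Baseline:
  C = 91
  N = 111
  E = 200 − 5·91 = -255
  U = 185 + 3·91 − 6·111 + 5·(-255) = -1483
Policy B (C + 32):
  C = 91 + 32 = 123
  N = 111
  E = 200 − 5·123 = -415
  U = 185 + 3·123 − 6·111 + 5·(-415) = -2187
Change in U: -2187 − (-1483) = -704

-704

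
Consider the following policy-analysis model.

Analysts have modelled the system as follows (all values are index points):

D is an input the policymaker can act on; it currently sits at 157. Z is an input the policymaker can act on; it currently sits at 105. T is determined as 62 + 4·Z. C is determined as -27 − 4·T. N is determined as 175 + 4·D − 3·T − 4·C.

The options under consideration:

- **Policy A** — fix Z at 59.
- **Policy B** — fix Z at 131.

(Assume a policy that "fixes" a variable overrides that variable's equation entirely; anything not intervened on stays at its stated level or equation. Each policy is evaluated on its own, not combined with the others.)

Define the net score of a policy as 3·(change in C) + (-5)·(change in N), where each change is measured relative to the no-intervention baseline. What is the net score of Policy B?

-8008

Baseline:
  D = 157
  Z = 105
  T = 62 + 4·105 = 482
  C = -27 − 4·482 = -1955
  N = 175 + 4·157 − 3·482 − 4·(-1955) = 7177
Policy B (Z := 131):
  D = 157
  Z = 131
  T = 62 + 4·131 = 586
  C = -27 − 4·586 = -2371
  N = 175 + 4·157 − 3·586 − 4·(-2371) = 8529
ΔC = -2371 − (-1955) = -416; ΔN = 8529 − 7177 = 1352
Score = 3·(-416) + (-5)·1352 = -8008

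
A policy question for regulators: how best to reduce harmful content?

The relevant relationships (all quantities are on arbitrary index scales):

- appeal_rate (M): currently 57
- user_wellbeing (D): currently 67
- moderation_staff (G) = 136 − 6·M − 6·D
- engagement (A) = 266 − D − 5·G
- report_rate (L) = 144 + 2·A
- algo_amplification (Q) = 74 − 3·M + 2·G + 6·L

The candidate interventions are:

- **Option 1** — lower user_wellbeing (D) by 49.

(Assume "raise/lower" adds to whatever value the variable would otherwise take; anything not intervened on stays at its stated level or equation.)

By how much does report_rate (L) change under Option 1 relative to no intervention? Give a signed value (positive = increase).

Baseline:
  M = 57
  D = 67
  G = 136 − 6·57 − 6·67 = -608
  A = 266 − 67 − 5·(-608) = 3239
  L = 144 + 2·3239 = 6622
Option 1 (D − 49):
  M = 57
  D = 67 − 49 = 18
  G = 136 − 6·57 − 6·18 = -314
  A = 266 − 18 − 5·(-314) = 1818
  L = 144 + 2·1818 = 3780
Change in L: 3780 − 6622 = -2842

-2842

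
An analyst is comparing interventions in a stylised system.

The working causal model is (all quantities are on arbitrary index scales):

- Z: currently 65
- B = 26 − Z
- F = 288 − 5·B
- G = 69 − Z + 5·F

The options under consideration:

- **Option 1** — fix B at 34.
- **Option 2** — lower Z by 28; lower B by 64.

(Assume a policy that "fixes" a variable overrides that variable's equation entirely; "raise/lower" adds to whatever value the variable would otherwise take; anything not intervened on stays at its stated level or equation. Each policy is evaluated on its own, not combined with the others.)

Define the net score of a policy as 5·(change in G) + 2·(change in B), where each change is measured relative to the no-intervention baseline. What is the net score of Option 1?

Baseline:
  Z = 65
  B = 26 − 65 = -39
  F = 288 − 5·(-39) = 483
  G = 69 − 65 + 5·483 = 2419
Option 1 (B := 34):
  Z = 65
  B = 34
  F = 288 − 5·34 = 118
  G = 69 − 65 + 5·118 = 594
ΔG = 594 − 2419 = -1825; ΔB = 34 − (-39) = 73
Score = 5·(-1825) + 2·73 = -8979

-8979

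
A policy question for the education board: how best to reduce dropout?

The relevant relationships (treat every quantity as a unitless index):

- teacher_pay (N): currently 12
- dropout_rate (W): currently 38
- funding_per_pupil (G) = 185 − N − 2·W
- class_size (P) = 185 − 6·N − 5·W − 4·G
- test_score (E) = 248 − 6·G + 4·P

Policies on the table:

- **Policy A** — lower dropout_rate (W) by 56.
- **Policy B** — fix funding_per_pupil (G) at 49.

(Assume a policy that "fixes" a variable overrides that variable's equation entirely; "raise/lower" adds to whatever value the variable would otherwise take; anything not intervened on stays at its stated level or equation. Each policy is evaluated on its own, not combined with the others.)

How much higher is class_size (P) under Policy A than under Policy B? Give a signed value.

Policy A (W − 56):
  N = 12
  W = 38 − 56 = -18
  G = 185 − 12 − 2·(-18) = 209
  P = 185 − 6·12 − 5·(-18) − 4·209 = -633
Policy B (G := 49):
  N = 12
  W = 38
  G = 49
  P = 185 − 6·12 − 5·38 − 4·49 = -273
P: -633 − (-273) = -360

-360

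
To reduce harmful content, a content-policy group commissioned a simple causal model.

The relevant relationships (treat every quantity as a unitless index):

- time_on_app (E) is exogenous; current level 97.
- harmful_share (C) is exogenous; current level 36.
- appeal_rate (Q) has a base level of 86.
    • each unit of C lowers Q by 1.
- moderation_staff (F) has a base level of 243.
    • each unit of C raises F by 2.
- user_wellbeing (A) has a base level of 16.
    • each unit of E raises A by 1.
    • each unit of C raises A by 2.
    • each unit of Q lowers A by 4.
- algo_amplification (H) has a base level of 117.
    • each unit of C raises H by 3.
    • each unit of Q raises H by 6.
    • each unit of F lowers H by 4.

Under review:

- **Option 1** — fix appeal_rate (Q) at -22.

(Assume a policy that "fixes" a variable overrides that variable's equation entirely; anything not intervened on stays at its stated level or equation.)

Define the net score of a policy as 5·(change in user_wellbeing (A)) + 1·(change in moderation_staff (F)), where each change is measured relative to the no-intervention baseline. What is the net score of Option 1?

1440

Baseline:
  E = 97
  C = 36
  Q = 86 − 36 = 50
  F = 243 + 2·36 = 315
  A = 16 + 97 + 2·36 − 4·50 = -15
Option 1 (Q := -22):
  E = 97
  C = 36
  Q = -22
  F = 243 + 2·36 = 315
  A = 16 + 97 + 2·36 − 4·(-22) = 273
ΔA = 273 − (-15) = 288; ΔF = 315 − 315 = 0
Score = 5·288 + 1·0 = 1440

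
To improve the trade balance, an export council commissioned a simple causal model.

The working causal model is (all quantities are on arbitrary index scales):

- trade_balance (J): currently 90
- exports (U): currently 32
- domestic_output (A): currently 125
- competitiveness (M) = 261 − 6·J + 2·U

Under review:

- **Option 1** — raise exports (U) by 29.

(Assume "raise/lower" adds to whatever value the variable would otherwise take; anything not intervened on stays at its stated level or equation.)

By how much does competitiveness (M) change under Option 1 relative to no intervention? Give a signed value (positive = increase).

58

Baseline:
  J = 90
  U = 32
  M = 261 − 6·90 + 2·32 = -215
Option 1 (U + 29):
  J = 90
  U = 32 + 29 = 61
  M = 261 − 6·90 + 2·61 = -157
Change in M: -157 − (-215) = 58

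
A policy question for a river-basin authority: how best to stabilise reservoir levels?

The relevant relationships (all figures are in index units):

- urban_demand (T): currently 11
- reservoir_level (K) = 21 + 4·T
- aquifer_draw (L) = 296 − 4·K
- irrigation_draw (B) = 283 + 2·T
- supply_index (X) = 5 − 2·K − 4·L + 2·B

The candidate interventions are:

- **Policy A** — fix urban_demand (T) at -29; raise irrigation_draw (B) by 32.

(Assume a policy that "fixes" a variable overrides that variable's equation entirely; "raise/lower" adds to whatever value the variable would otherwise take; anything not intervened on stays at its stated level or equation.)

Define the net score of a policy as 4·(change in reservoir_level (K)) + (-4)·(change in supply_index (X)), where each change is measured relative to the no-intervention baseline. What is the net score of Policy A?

Baseline:
  T = 11
  K = 21 + 4·11 = 65
  L = 296 − 4·65 = 36
  B = 283 + 2·11 = 305
  X = 5 − 2·65 − 4·36 + 2·305 = 341
Policy A (T := -29, B + 32):
  T = -29
  K = 21 + 4·(-29) = -95
  L = 296 − 4·(-95) = 676
  B = 283 + 2·(-29) (+32 from intervention) = 257
  X = 5 − 2·(-95) − 4·676 + 2·257 = -1995
ΔK = -95 − 65 = -160; ΔX = -1995 − 341 = -2336
Score = 4·(-160) + (-4)·(-2336) = 8704

8704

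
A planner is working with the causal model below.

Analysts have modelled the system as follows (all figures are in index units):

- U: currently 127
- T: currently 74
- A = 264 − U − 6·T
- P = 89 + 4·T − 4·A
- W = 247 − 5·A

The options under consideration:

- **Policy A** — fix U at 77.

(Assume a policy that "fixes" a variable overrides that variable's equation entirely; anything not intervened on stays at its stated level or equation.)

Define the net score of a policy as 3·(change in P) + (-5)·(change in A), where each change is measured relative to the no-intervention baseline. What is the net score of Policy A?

Baseline:
  U = 127
  T = 74
  A = 264 − 127 − 6·74 = -307
  P = 89 + 4·74 − 4·(-307) = 1613
Policy A (U := 77):
  U = 77
  T = 74
  A = 264 − 77 − 6·74 = -257
  P = 89 + 4·74 − 4·(-257) = 1413
ΔP = 1413 − 1613 = -200; ΔA = -257 − (-307) = 50
Score = 3·(-200) + (-5)·50 = -850

-850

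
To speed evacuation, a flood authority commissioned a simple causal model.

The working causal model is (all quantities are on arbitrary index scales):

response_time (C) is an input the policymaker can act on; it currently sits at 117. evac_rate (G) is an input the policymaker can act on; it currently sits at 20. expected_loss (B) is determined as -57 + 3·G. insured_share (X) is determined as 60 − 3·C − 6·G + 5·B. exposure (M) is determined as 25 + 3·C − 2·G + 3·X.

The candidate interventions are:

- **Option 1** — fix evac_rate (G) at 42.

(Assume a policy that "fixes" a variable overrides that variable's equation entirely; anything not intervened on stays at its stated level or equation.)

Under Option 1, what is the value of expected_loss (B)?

69

Option 1 (G := 42):
  G = 42
  B = -57 + 3·42 = 69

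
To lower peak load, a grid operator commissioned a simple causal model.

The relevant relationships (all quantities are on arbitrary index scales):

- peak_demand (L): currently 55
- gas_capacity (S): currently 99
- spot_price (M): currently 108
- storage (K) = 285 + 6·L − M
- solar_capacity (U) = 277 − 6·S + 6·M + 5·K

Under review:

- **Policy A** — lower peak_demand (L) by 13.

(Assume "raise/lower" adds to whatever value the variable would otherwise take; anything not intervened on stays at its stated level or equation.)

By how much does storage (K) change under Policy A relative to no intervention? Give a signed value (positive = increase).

-78

Baseline:
  L = 55
  M = 108
  K = 285 + 6·55 − 108 = 507
Policy A (L − 13):
  L = 55 − 13 = 42
  M = 108
  K = 285 + 6·42 − 108 = 429
Change in K: 429 − 507 = -78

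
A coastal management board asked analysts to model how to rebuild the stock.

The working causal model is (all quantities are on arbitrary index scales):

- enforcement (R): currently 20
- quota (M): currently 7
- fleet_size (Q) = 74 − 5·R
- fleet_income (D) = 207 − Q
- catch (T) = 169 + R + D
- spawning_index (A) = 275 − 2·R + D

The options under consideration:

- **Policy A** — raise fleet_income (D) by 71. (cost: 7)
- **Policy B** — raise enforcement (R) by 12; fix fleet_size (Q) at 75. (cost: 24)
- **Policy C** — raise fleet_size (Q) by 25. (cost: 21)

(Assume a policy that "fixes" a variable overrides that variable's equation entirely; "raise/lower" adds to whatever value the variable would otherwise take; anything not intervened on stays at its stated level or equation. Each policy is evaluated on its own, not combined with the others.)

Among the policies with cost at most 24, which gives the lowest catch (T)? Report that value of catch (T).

333

Policy A (D + 71):
  R = 20
  Q = 74 − 5·20 = -26
  D = 207 − (-26) (+71 from intervention) = 304
  T = 169 + 20 + 304 = 493
Policy B (R + 12, Q := 75):
  R = 20 + 12 = 32
  Q = 75
  D = 207 − 75 = 132
  T = 169 + 32 + 132 = 333
Policy C (Q + 25):
  R = 20
  Q = 74 − 5·20 (+25 from intervention) = -1
  D = 207 − (-1) = 208
  T = 169 + 20 + 208 = 397
Comparing — Policy A: T=493, Policy B: T=333, Policy C: T=397. Lowest is 333 (Policy B).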